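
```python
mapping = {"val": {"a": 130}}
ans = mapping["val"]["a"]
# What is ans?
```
Trace:
  mapping={'val': {'a': 130}}
  mapping={'val': {'a': 130}}, ans=130

Final answer: 130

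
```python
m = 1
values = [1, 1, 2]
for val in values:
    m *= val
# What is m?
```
Trace:
  m=1
  m=1, val=1
  m=1, val=1
  m=2, val=2

Final answer: 2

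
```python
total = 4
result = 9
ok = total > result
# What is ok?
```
Trace:
  total=4
  total=4, result=9
  total=4, result=9, ok=False

Final answer: False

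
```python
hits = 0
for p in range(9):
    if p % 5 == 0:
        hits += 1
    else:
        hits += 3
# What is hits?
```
Trace:
  hits=0
  hits=1, p=0
  hits=4, p=1
  hits=7, p=2
  hits=10, p=3
  hits=13, p=4
  hits=14, p=5
  hits=17, p=6
  hits=20, p=7
  hits=23, p=8

Final answer: 23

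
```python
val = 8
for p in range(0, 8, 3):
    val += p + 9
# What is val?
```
Trace:
  val=8
  val=17, p=0
  val=29, p=3
  val=44, p=6

Final answer: 44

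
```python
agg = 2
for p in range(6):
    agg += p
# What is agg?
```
Trace:
  agg=2
  agg=2, p=0
  agg=3, p=1
  agg=5, p=2
  agg=8, p=3
  agg=12, p=4
  agg=17, p=5

Final answer: 17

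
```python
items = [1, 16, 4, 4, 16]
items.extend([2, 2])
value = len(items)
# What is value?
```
Trace:
  items=[1, 16, 4, 4, 16]
  items=[1, 16, 4, 4, 16, 2, 2]
  items=[1, 16, 4, 4, 16, 2, 2], value=7

Final answer: 7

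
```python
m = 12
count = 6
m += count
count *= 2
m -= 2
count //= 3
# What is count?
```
Trace:
  m=12
  m=12, count=6
  m=18, count=6
  m=18, count=12
  m=16, count=12
  m=16, count=4

Final answer: 4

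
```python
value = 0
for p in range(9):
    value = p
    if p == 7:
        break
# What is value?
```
Trace:
  value=0
  value=0, p=0
  value=1, p=1
  value=2, p=2
  value=3, p=3
  value=4, p=4
  value=5, p=5
  value=6, p=6
  value=7, p=7

Final answer: 7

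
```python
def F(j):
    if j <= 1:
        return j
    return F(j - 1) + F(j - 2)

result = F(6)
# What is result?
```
Call trace (a repeated sub-call is expanded the first time; later identical calls just restate its return value):
F(j=6)
  F(j=5)
    F(j=4)
      F(j=3)
        F(j=2)
          F(j=1)
          -> return 1
          F(j=0)
          -> return 0
        -> return 1
        F(j=1)
        -> return 1
      -> return 2
      F(j=2) -> return 1  (same call as traced above)
    -> return 3
    F(j=3) -> return 2  (same call as traced above)
  -> return 5
  F(j=4) -> return 3  (same call as traced above)
-> return 8

Final answer: 8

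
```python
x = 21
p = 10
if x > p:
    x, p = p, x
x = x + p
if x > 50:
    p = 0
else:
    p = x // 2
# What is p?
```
Trace:
  x=21
  x=21, p=10
  x=10, p=21
  x=31, p=21
  x=31, p=15

Final answer: 15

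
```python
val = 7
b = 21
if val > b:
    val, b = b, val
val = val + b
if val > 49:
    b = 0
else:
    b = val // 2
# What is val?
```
Trace:
  val=7
  val=7, b=21
  val=7, b=21
  val=28, b=21
  val=28, b=14

Final answer: 28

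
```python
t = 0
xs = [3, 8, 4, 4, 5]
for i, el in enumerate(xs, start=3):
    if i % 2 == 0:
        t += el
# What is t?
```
Trace:
  t=0
  t=0, i=3, el=3
  t=8, i=4, el=8
  t=8, i=5, el=4
  t=12, i=6, el=4
  t=12, i=7, el=5

Final answer: 12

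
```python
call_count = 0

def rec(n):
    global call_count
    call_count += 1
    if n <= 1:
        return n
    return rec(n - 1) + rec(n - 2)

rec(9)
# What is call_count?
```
Call trace (a repeated sub-call is expanded the first time; later identical calls just restate its return value):
rec(n=9)
  rec(n=8)
    rec(n=7)
      rec(n=6)
        rec(n=5)
          rec(n=4)
            rec(n=3)
              rec(n=2)
                rec(n=1)
                -> return 1
                rec(n=0)
                -> return 0
              -> return 1
              rec(n=1)
              -> return 1
            -> return 2
            rec(n=2) -> return 1  (same call as traced above)
          -> return 3
          rec(n=3) -> return 2  (same call as traced above)
        -> return 5
        rec(n=4) -> return 3  (same call as traced above)
      -> return 8
      rec(n=5) -> return 5  (same call as traced above)
    -> return 13
    rec(n=6) -> return 8  (same call as traced above)
  -> return 21
  rec(n=7) -> return 13  (same call as traced above)
-> return 34

call_count is incremented once per call, so count the calls in each subtree. Let C(n) = number of calls made by rec(n).
C(0) = C(1) = 1 (base case, no recursion); C(n) = 1 + C(n - 1) + C(n - 2) otherwise.
C(2) = 1 + C(1) + C(0) = 1 + 1 + 1 = 3
C(3) = 1 + C(2) + C(1) = 1 + 3 + 1 = 5
C(4) = 1 + C(3) + C(2) = 1 + 5 + 3 = 9
C(5) = 1 + C(4) + C(3) = 1 + 9 + 5 = 15
C(6) = 1 + C(5) + C(4) = 1 + 15 + 9 = 25
C(7) = 1 + C(6) + C(5) = 1 + 25 + 15 = 41
C(8) = 1 + C(7) + C(6) = 1 + 41 + 25 = 67
C(9) = 1 + C(8) + C(7) = 1 + 67 + 41 = 109
call_count = C(9) = 109

Final answer: 109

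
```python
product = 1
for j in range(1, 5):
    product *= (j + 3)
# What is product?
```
Trace:
  product=1
  product=4, j=1
  product=20, j=2
  product=120, j=3
  product=840, j=4

Final answer: 840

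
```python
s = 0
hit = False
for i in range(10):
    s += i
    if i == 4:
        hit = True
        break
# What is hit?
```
Trace:
  s=0
  s=0, hit=False
  s=0, hit=False, i=0
  s=1, hit=False, i=1
  s=3, hit=False, i=2
  s=6, hit=False, i=3
  s=10, hit=True, i=4

Final answer: True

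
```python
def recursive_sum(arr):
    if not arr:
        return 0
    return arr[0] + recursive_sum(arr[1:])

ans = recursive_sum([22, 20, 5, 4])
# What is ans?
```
Call trace:
recursive_sum(arr=[22, 20, 5, 4])
  recursive_sum(arr=[20, 5, 4])
    recursive_sum(arr=[5, 4])
      recursive_sum(arr=[4])
        recursive_sum(arr=[])
        -> return 0
      -> return 4
    -> return 9
  -> return 29
-> return 51

Final answer: 51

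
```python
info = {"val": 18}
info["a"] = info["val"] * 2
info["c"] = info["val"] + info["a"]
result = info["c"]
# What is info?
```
Trace:
  info={'val': 18}
  info={'val': 18, 'a': 36}
  info={'val': 18, 'a': 36, 'c': 54}
  info={'val': 18, 'a': 36, 'c': 54}, result=54

Final answer: {'val': 18, 'a': 36, 'c': 54}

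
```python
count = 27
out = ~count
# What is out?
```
Trace:
  count=27
  count=27, out=-28

Final answer: -28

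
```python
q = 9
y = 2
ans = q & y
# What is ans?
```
Trace:
  q=9
  q=9, y=2
  q=9, y=2, ans=0

Final answer: 0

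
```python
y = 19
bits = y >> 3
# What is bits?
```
Trace:
  y=19
  y=19, bits=2

Final answer: 2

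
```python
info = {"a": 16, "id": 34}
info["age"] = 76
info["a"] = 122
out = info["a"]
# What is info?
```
Trace:
  info={'a': 16, 'id': 34}
  info={'a': 16, 'id': 34, 'age': 76}
  info={'a': 122, 'id': 34, 'age': 76}
  info={'a': 122, 'id': 34, 'age': 76}, out=122

Final answer: {'a': 122, 'id': 34, 'age': 76}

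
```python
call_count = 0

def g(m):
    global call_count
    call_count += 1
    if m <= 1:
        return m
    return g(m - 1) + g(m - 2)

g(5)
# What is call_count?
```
Call trace (a repeated sub-call is expanded the first time; later identical calls just restate its return value):
g(m=5)
  g(m=4)
    g(m=3)
      g(m=2)
        g(m=1)
        -> return 1
        g(m=0)
        -> return 0
      -> return 1
      g(m=1)
      -> return 1
    -> return 2
    g(m=2) -> return 1  (same call as traced above)
  -> return 3
  g(m=3) -> return 2  (same call as traced above)
-> return 5

call_count is incremented once per call, so count the calls in each subtree. Let C(m) = number of calls made by g(m).
C(0) = C(1) = 1 (base case, no recursion); C(m) = 1 + C(m - 1) + C(m - 2) otherwise.
C(2) = 1 + C(1) + C(0) = 1 + 1 + 1 = 3
C(3) = 1 + C(2) + C(1) = 1 + 3 + 1 = 5
C(4) = 1 + C(3) + C(2) = 1 + 5 + 3 = 9
C(5) = 1 + C(4) + C(3) = 1 + 9 + 5 = 15
call_count = C(5) = 15

Final answer: 15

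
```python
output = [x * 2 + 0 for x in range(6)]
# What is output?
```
Trace:
  x=0
  x=1
  x=2
  x=3
  x=4
  x=5
  output=[0, 2, 4, 6, 8, 10]

Final answer: [0, 2, 4, 6, 8, 10]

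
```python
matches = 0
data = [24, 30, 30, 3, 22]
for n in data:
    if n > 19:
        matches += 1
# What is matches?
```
Trace:
  matches=0
  matches=1, n=24
  matches=2, n=30
  matches=3, n=30
  matches=3, n=3
  matches=4, n=22

Final answer: 4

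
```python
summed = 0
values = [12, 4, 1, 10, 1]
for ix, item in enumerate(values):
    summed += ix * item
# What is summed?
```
Trace:
  summed=0
  summed=0, ix=0, item=12
  summed=4, ix=1, item=4
  summed=6, ix=2, item=1
  summed=36, ix=3, item=10
  summed=40, ix=4, item=1

Final answer: 40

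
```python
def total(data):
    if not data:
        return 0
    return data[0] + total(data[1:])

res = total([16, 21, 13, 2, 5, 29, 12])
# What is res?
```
Call trace:
total(data=[16, 21, 13, 2, 5, 29, 12])
  total(data=[21, 13, 2, 5, 29, 12])
    total(data=[13, 2, 5, 29, 12])
      total(data=[2, 5, 29, 12])
        total(data=[5, 29, 12])
          total(data=[29, 12])
            total(data=[12])
              total(data=[])
              -> return 0
            -> return 12
          -> return 41
        -> return 46
      -> return 48
    -> return 61
  -> return 82
-> return 98

Final answer: 98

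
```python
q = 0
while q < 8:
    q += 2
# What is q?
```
Trace:
  q=0
  q=2
  q=4
  q=6
  q=8

Final answer: 8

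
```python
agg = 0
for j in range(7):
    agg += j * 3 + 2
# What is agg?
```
Trace:
  agg=0
  agg=2, j=0
  agg=7, j=1
  agg=15, j=2
  agg=26, j=3
  agg=40, j=4
  agg=57, j=5
  agg=77, j=6

Final answer: 77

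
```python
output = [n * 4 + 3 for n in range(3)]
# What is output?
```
Trace:
  n=0
  n=1
  n=2
  output=[3, 7, 11]

Final answer: [3, 7, 11]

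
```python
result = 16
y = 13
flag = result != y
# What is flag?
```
Trace:
  result=16
  result=16, y=13
  result=16, y=13, flag=True

Final answer: True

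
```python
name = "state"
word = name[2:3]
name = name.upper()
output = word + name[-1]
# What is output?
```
Trace:
  name='state'
  name='state', word='a'
  name='STATE', word='a'
  name='STATE', word='a', output='aE'

Final answer: 'aE'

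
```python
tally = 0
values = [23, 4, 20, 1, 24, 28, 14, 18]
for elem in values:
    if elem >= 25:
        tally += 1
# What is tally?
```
Trace:
  tally=0
  tally=0, elem=23
  tally=0, elem=4
  tally=0, elem=20
  tally=0, elem=1
  tally=0, elem=24
  tally=1, elem=28
  tally=1, elem=14
  tally=1, elem=18

Final answer: 1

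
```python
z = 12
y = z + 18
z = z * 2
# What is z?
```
Trace:
  z=12
  z=12, y=30
  z=24, y=30

Final answer: 24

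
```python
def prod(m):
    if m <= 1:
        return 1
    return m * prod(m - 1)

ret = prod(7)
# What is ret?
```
Call trace:
prod(m=7)
  prod(m=6)
    prod(m=5)
      prod(m=4)
        prod(m=3)
          prod(m=2)
            prod(m=1)
            -> return 1
          -> return 2
        -> return 6
      -> return 24
    -> return 120
  -> return 720
-> return 5040

Final answer: 5040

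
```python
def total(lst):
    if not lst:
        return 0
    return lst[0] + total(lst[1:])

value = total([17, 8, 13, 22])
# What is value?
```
Call trace:
total(lst=[17, 8, 13, 22])
  total(lst=[8, 13, 22])
    total(lst=[13, 22])
      total(lst=[22])
        total(lst=[])
        -> return 0
      -> return 22
    -> return 35
  -> return 43
-> return 60

Final answer: 60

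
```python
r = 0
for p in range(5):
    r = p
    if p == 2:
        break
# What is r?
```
Trace:
  r=0
  r=0, p=0
  r=1, p=1
  r=2, p=2

Final answer: 2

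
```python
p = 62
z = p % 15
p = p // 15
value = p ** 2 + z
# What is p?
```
Trace:
  p=62
  p=62, z=2
  p=4, z=2
  p=4, z=2, value=18

Final answer: 4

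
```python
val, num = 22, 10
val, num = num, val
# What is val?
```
Trace:
  val=22, num=10
  val=10, num=22

Final answer: 10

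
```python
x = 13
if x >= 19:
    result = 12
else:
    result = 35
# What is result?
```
Trace:
  x=13
  x=13, result=35

Final answer: 35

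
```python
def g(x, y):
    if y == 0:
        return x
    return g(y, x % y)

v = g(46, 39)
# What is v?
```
Call trace:
g(x=46, y=39)
  g(x=39, y=7)
    g(x=7, y=4)
      g(x=4, y=3)
        g(x=3, y=1)
          g(x=1, y=0)
          -> return 1
        -> return 1
      -> return 1
    -> return 1
  -> return 1
-> return 1

Final answer: 1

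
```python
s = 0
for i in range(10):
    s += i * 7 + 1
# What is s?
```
Trace:
  s=0
  s=1, i=0
  s=9, i=1
  s=24, i=2
  s=46, i=3
  s=75, i=4
  s=111, i=5
  s=154, i=6
  s=204, i=7
  s=261, i=8
  s=325, i=9

Final answer: 325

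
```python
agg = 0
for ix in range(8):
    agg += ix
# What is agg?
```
Trace:
  agg=0
  agg=0, ix=0
  agg=1, ix=1
  agg=3, ix=2
  agg=6, ix=3
  agg=10, ix=4
  agg=15, ix=5
  agg=21, ix=6
  agg=28, ix=7

Final answer: 28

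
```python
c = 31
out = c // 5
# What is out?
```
Trace:
  c=31
  c=31, out=6

Final answer: 6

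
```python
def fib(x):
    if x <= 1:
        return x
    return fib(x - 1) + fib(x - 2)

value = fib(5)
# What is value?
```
Call trace (a repeated sub-call is expanded the first time; later identical calls just restate its return value):
fib(x=5)
  fib(x=4)
    fib(x=3)
      fib(x=2)
        fib(x=1)
        -> return 1
        fib(x=0)
        -> return 0
      -> return 1
      fib(x=1)
      -> return 1
    -> return 2
    fib(x=2) -> return 1  (same call as traced above)
  -> return 3
  fib(x=3) -> return 2  (same call as traced above)
-> return 5

Final answer: 5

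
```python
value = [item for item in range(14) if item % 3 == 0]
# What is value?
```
Trace:
  item=0
  item=1
  item=2
  item=3
  item=4
  item=5
  item=6
  item=7
  item=8
  item=9
  item=10
  item=11
  item=12
  item=13
  value=[0, 3, 6, 9, 12]

Final answer: [0, 3, 6, 9, 12]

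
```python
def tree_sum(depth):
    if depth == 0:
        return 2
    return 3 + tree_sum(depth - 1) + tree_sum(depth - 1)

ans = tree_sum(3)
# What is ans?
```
Call trace (a repeated sub-call is expanded the first time; later identical calls just restate its return value):
tree_sum(depth=3)
  tree_sum(depth=2)
    tree_sum(depth=1)
      tree_sum(depth=0)
      -> return 2
      tree_sum(depth=0)
      -> return 2
    -> return 7
    tree_sum(depth=1) -> return 7  (same call as traced above)
  -> return 17
  tree_sum(depth=2) -> return 17  (same call as traced above)
-> return 37

Final answer: 37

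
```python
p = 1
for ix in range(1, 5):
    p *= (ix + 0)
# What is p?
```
Trace:
  p=1
  p=1, ix=1
  p=2, ix=2
  p=6, ix=3
  p=24, ix=4

Final answer: 24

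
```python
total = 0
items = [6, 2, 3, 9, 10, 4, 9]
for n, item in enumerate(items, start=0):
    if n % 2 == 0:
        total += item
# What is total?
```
Trace:
  total=0
  total=6, n=0, item=6
  total=6, n=1, item=2
  total=9, n=2, item=3
  total=9, n=3, item=9
  total=19, n=4, item=10
  total=19, n=5, item=4
  total=28, n=6, item=9

Final answer: 28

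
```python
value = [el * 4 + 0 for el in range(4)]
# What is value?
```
Trace:
  el=0
  el=1
  el=2
  el=3
  value=[0, 4, 8, 12]

Final answer: [0, 4, 8, 12]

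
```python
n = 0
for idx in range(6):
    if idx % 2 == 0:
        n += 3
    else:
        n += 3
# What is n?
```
Trace:
  n=0
  n=3, idx=0
  n=6, idx=1
  n=9, idx=2
  n=12, idx=3
  n=15, idx=4
  n=18, idx=5

Final answer: 18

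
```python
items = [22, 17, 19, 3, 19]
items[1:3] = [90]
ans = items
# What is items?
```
Trace:
  items=[22, 17, 19, 3, 19]
  items=[22, 90, 3, 19]
  items=[22, 90, 3, 19], ans=[22, 90, 3, 19]

Final answer: [22, 90, 3, 19]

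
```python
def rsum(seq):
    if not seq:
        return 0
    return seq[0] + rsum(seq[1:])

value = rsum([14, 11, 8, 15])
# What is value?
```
Call trace:
rsum(seq=[14, 11, 8, 15])
  rsum(seq=[11, 8, 15])
    rsum(seq=[8, 15])
      rsum(seq=[15])
        rsum(seq=[])
        -> return 0
      -> return 15
    -> return 23
  -> return 34
-> return 48

Final answer: 48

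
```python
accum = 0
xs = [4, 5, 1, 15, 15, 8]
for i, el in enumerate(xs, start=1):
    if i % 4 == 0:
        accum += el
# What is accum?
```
Trace:
  accum=0
  accum=0, i=1, el=4
  accum=0, i=2, el=5
  accum=0, i=3, el=1
  accum=15, i=4, el=15
  accum=15, i=5, el=15
  accum=15, i=6, el=8

Final answer: 15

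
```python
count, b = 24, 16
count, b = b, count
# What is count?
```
Trace:
  count=24, b=16
  count=16, b=24

Final answer: 16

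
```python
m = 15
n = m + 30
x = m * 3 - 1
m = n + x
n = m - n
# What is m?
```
Trace:
  m=15
  m=15, n=45
  m=15, n=45, x=44
  m=89, n=45, x=44
  m=89, n=44, x=44

Final answer: 89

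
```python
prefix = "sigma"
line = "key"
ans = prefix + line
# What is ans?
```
Trace:
  prefix='sigma'
  prefix='sigma', line='key'
  prefix='sigma', line='key', ans='sigmakey'

Final answer: 'sigmakey'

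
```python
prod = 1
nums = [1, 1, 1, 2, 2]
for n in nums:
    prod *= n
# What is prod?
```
Trace:
  prod=1
  prod=1, n=1
  prod=1, n=1
  prod=1, n=1
  prod=2, n=2
  prod=4, n=2

Final answer: 4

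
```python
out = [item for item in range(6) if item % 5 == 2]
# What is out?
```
Trace:
  item=0
  item=1
  item=2
  item=3
  item=4
  item=5
  out=[2]

Final answer: [2]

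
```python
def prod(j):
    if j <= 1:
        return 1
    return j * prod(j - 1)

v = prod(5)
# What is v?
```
Call trace:
prod(j=5)
  prod(j=4)
    prod(j=3)
      prod(j=2)
        prod(j=1)
        -> return 1
      -> return 2
    -> return 6
  -> return 24
-> return 120

Final answer: 120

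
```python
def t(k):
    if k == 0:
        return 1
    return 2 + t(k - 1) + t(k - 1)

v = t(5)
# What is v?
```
Call trace (a repeated sub-call is expanded the first time; later identical calls just restate its return value):
t(k=5)
  t(k=4)
    t(k=3)
      t(k=2)
        t(k=1)
          t(k=0)
          -> return 1
          t(k=0)
          -> return 1
        -> return 4
        t(k=1) -> return 4  (same call as traced above)
      -> return 10
      t(k=2) -> return 10  (same call as traced above)
    -> return 22
    t(k=3) -> return 22  (same call as traced above)
  -> return 46
  t(k=4) -> return 46  (same call as traced above)
-> return 94

Final answer: 94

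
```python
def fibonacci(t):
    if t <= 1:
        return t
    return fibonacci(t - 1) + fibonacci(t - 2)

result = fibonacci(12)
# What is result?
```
Call trace (a repeated sub-call is expanded the first time; later identical calls just restate its return value):
fibonacci(t=12)
  fibonacci(t=11)
    fibonacci(t=10)
      fibonacci(t=9)
        fibonacci(t=8)
          fibonacci(t=7)
            fibonacci(t=6)
              fibonacci(t=5)
                fibonacci(t=4)
                  fibonacci(t=3)
                    fibonacci(t=2)
                      fibonacci(t=1)
                      -> return 1
                      fibonacci(t=0)
                      -> return 0
                    -> return 1
                    fibonacci(t=1)
                    -> return 1
                  -> return 2
                  fibonacci(t=2) -> return 1  (same call as traced above)
                -> return 3
                fibonacci(t=3) -> return 2  (same call as traced above)
              -> return 5
              fibonacci(t=4) -> return 3  (same call as traced above)
            -> return 8
            fibonacci(t=5) -> return 5  (same call as traced above)
          -> return 13
          fibonacci(t=6) -> return 8  (same call as traced above)
        -> return 21
        fibonacci(t=7) -> return 13  (same call as traced above)
      -> return 34
      fibonacci(t=8) -> return 21  (same call as traced above)
    -> return 55
    fibonacci(t=9) -> return 34  (same call as traced above)
  -> return 89
  fibonacci(t=10) -> return 55  (same call as traced above)
-> return 144

Final answer: 144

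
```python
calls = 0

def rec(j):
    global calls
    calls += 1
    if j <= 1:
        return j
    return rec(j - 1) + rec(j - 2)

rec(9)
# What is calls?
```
Call trace (a repeated sub-call is expanded the first time; later identical calls just restate its return value):
rec(j=9)
  rec(j=8)
    rec(j=7)
      rec(j=6)
        rec(j=5)
          rec(j=4)
            rec(j=3)
              rec(j=2)
                rec(j=1)
                -> return 1
                rec(j=0)
                -> return 0
              -> return 1
              rec(j=1)
              -> return 1
            -> return 2
            rec(j=2) -> return 1  (same call as traced above)
          -> return 3
          rec(j=3) -> return 2  (same call as traced above)
        -> return 5
        rec(j=4) -> return 3  (same call as traced above)
      -> return 8
      rec(j=5) -> return 5  (same call as traced above)
    -> return 13
    rec(j=6) -> return 8  (same call as traced above)
  -> return 21
  rec(j=7) -> return 13  (same call as traced above)
-> return 34

calls is incremented once per call, so count the calls in each subtree. Let C(j) = number of calls made by rec(j).
C(0) = C(1) = 1 (base case, no recursion); C(j) = 1 + C(j - 1) + C(j - 2) otherwise.
C(2) = 1 + C(1) + C(0) = 1 + 1 + 1 = 3
C(3) = 1 + C(2) + C(1) = 1 + 3 + 1 = 5
C(4) = 1 + C(3) + C(2) = 1 + 5 + 3 = 9
C(5) = 1 + C(4) + C(3) = 1 + 9 + 5 = 15
C(6) = 1 + C(5) + C(4) = 1 + 15 + 9 = 25
C(7) = 1 + C(6) + C(5) = 1 + 25 + 15 = 41
C(8) = 1 + C(7) + C(6) = 1 + 41 + 25 = 67
C(9) = 1 + C(8) + C(7) = 1 + 67 + 41 = 109
calls = C(9) = 109

Final answer: 109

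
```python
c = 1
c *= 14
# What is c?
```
Trace:
  c=1
  c=14

Final answer: 14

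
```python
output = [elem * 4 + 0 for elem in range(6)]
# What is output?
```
Trace:
  elem=0
  elem=1
  elem=2
  elem=3
  elem=4
  elem=5
  output=[0, 4, 8, 12, 16, 20]

Final answer: [0, 4, 8, 12, 16, 20]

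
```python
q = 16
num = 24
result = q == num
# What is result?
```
Trace:
  q=16
  q=16, num=24
  q=16, num=24, result=False

Final answer: False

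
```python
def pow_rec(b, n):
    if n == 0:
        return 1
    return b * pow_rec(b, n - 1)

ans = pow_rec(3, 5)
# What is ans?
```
Call trace:
pow_rec(b=3, n=5)
  pow_rec(b=3, n=4)
    pow_rec(b=3, n=3)
      pow_rec(b=3, n=2)
        pow_rec(b=3, n=1)
          pow_rec(b=3, n=0)
          -> return 1
        -> return 3
      -> return 9
    -> return 27
  -> return 81
-> return 243

Final answer: 243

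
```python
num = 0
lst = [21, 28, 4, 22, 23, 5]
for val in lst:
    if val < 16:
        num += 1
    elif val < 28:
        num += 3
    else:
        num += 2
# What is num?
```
Trace:
  num=0
  num=3, val=21
  num=5, val=28
  num=6, val=4
  num=9, val=22
  num=12, val=23
  num=13, val=5

Final answer: 13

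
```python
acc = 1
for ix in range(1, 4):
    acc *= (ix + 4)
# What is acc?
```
Trace:
  acc=1
  acc=5, ix=1
  acc=30, ix=2
  acc=210, ix=3

Final answer: 210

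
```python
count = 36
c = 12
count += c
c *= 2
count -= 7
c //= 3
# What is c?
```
Trace:
  count=36
  count=36, c=12
  count=48, c=12
  count=48, c=24
  count=41, c=24
  count=41, c=8

Final answer: 8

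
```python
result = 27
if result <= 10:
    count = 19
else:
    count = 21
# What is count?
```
Trace:
  result=27
  result=27, count=21

Final answer: 21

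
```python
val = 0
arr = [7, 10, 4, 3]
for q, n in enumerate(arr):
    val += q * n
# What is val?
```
Trace:
  val=0
  val=0, q=0, n=7
  val=10, q=1, n=10
  val=18, q=2, n=4
  val=27, q=3, n=3

Final answer: 27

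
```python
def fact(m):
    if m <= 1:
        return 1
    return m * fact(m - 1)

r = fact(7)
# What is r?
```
Call trace:
fact(m=7)
  fact(m=6)
    fact(m=5)
      fact(m=4)
        fact(m=3)
          fact(m=2)
            fact(m=1)
            -> return 1
          -> return 2
        -> return 6
      -> return 24
    -> return 120
  -> return 720
-> return 5040

Final answer: 5040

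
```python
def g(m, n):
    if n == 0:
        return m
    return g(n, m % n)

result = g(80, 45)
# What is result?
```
Call trace:
g(m=80, n=45)
  g(m=45, n=35)
    g(m=35, n=10)
      g(m=10, n=5)
        g(m=5, n=0)
        -> return 5
      -> return 5
    -> return 5
  -> return 5
-> return 5

Final answer: 5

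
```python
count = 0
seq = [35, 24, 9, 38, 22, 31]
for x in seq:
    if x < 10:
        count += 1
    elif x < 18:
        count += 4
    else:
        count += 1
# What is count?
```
Trace:
  count=0
  count=1, x=35
  count=2, x=24
  count=3, x=9
  count=4, x=38
  count=5, x=22
  count=6, x=31

Final answer: 6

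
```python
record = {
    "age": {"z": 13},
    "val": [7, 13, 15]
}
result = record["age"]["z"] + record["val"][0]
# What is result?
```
Trace:
  record={'age': {'z': 13}, 'val': [7, 13, 15]}
  record={'age': {'z': 13}, 'val': [7, 13, 15]}, result=20

Final answer: 20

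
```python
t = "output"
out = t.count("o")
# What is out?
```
Trace:
  t='output'
  t='output', out=1

Final answer: 1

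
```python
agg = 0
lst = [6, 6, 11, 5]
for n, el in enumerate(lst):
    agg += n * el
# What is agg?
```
Trace:
  agg=0
  agg=0, n=0, el=6
  agg=6, n=1, el=6
  agg=28, n=2, el=11
  agg=43, n=3, el=5

Final answer: 43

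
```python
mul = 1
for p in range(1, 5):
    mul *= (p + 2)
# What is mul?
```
Trace:
  mul=1
  mul=3, p=1
  mul=12, p=2
  mul=60, p=3
  mul=360, p=4

Final answer: 360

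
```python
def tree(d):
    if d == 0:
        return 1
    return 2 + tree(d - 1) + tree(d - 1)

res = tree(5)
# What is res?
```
Call trace (a repeated sub-call is expanded the first time; later identical calls just restate its return value):
tree(d=5)
  tree(d=4)
    tree(d=3)
      tree(d=2)
        tree(d=1)
          tree(d=0)
          -> return 1
          tree(d=0)
          -> return 1
        -> return 4
        tree(d=1) -> return 4  (same call as traced above)
      -> return 10
      tree(d=2) -> return 10  (same call as traced above)
    -> return 22
    tree(d=3) -> return 22  (same call as traced above)
  -> return 46
  tree(d=4) -> return 46  (same call as traced above)
-> return 94

Final answer: 94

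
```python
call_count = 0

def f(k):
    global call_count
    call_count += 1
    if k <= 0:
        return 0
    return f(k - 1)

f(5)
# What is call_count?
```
Call trace:
f(k=5)
  f(k=4)
    f(k=3)
      f(k=2)
        f(k=1)
          f(k=0)
          -> return 0
        -> return 0
      -> return 0
    -> return 0
  -> return 0
-> return 0

call_count is incremented once per call. f is entered once for each k = 5, 4, 3, 2, 1, 0 (the k <= 0 call returns without recursing), i.e. 5 + 1 calls.
call_count = 6

Final answer: 6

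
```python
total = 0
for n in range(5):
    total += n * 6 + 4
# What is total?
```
Trace:
  total=0
  total=4, n=0
  total=14, n=1
  total=30, n=2
  total=52, n=3
  total=80, n=4

Final answer: 80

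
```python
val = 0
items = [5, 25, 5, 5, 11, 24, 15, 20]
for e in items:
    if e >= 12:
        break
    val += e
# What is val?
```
Trace:
  val=0
  val=5, e=5
  val=5, e=25

Final answer: 5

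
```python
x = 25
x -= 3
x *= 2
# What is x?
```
Trace:
  x=25
  x=22
  x=44

Final answer: 44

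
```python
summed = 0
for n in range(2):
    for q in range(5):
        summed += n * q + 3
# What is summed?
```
Trace:
  summed=0
  summed=3, n=0, q=0
  summed=6, n=0, q=1
  summed=9, n=0, q=2
  summed=12, n=0, q=3
  summed=15, n=0, q=4
  summed=18, n=1, q=0
  summed=22, n=1, q=1
  summed=27, n=1, q=2
  summed=33, n=1, q=3
  summed=40, n=1, q=4

Final answer: 40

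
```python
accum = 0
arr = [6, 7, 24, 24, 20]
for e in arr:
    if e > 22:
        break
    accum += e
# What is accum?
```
Trace:
  accum=0
  accum=6, e=6
  accum=13, e=7
  accum=13, e=24

Final answer: 13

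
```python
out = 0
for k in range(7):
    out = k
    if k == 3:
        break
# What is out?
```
Trace:
  out=0
  out=0, k=0
  out=1, k=1
  out=2, k=2
  out=3, k=3

Final answer: 3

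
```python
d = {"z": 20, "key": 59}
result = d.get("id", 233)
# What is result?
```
Trace:
  d={'z': 20, 'key': 59}
  d={'z': 20, 'key': 59}, result=233

Final answer: 233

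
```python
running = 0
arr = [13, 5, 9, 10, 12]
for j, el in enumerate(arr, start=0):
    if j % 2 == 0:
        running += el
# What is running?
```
Trace:
  running=0
  running=13, j=0, el=13
  running=13, j=1, el=5
  running=22, j=2, el=9
  running=22, j=3, el=10
  running=34, j=4, el=12

Final answer: 34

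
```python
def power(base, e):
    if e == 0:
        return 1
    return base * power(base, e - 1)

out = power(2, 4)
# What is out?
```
Call trace:
power(base=2, e=4)
  power(base=2, e=3)
    power(base=2, e=2)
      power(base=2, e=1)
        power(base=2, e=0)
        -> return 1
      -> return 2
    -> return 4
  -> return 8
-> return 16

Final answer: 16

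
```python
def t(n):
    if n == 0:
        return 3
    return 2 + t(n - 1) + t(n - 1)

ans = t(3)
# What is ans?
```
Call trace (a repeated sub-call is expanded the first time; later identical calls just restate its return value):
t(n=3)
  t(n=2)
    t(n=1)
      t(n=0)
      -> return 3
      t(n=0)
      -> return 3
    -> return 8
    t(n=1) -> return 8  (same call as traced above)
  -> return 18
  t(n=2) -> return 18  (same call as traced above)
-> return 38

Final answer: 38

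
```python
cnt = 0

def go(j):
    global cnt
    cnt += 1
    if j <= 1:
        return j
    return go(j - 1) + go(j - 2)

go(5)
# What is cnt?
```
Call trace (a repeated sub-call is expanded the first time; later identical calls just restate its return value):
go(j=5)
  go(j=4)
    go(j=3)
      go(j=2)
        go(j=1)
        -> return 1
        go(j=0)
        -> return 0
      -> return 1
      go(j=1)
      -> return 1
    -> return 2
    go(j=2) -> return 1  (same call as traced above)
  -> return 3
  go(j=3) -> return 2  (same call as traced above)
-> return 5

cnt is incremented once per call, so count the calls in each subtree. Let C(j) = number of calls made by go(j).
C(0) = C(1) = 1 (base case, no recursion); C(j) = 1 + C(j - 1) + C(j - 2) otherwise.
C(2) = 1 + C(1) + C(0) = 1 + 1 + 1 = 3
C(3) = 1 + C(2) + C(1) = 1 + 3 + 1 = 5
C(4) = 1 + C(3) + C(2) = 1 + 5 + 3 = 9
C(5) = 1 + C(4) + C(3) = 1 + 9 + 5 = 15
cnt = C(5) = 15

Final answer: 15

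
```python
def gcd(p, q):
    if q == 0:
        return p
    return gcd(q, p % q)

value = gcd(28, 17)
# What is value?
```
Call trace:
gcd(p=28, q=17)
  gcd(p=17, q=11)
    gcd(p=11, q=6)
      gcd(p=6, q=5)
        gcd(p=5, q=1)
          gcd(p=1, q=0)
          -> return 1
        -> return 1
      -> return 1
    -> return 1
  -> return 1
-> return 1

Final answer: 1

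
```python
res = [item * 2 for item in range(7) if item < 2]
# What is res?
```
Trace:
  item=0
  item=1
  item=2
  item=3
  item=4
  item=5
  item=6
  res=[0, 2]

Final answer: [0, 2]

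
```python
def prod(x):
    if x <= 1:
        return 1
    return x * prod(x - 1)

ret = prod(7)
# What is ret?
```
Call trace:
prod(x=7)
  prod(x=6)
    prod(x=5)
      prod(x=4)
        prod(x=3)
          prod(x=2)
            prod(x=1)
            -> return 1
          -> return 2
        -> return 6
      -> return 24
    -> return 120
  -> return 720
-> return 5040

Final answer: 5040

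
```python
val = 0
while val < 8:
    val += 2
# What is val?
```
Trace:
  val=0
  val=2
  val=4
  val=6
  val=8

Final answer: 8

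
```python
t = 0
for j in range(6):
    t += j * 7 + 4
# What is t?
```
Trace:
  t=0
  t=4, j=0
  t=15, j=1
  t=33, j=2
  t=58, j=3
  t=90, j=4
  t=129, j=5

Final answer: 129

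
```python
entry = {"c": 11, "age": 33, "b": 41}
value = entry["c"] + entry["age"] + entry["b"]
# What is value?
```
Trace:
  entry={'c': 11, 'age': 33, 'b': 41}
  entry={'c': 11, 'age': 33, 'b': 41}, value=85

Final answer: 85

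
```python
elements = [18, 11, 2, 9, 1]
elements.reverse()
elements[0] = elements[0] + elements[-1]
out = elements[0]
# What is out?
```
Trace:
  elements=[18, 11, 2, 9, 1]
  elements=[1, 9, 2, 11, 18]
  elements=[19, 9, 2, 11, 18]
  elements=[19, 9, 2, 11, 18], out=19

Final answer: 19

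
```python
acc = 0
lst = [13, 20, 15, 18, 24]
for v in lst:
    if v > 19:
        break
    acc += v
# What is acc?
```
Trace:
  acc=0
  acc=13, v=13
  acc=13, v=20

Final answer: 13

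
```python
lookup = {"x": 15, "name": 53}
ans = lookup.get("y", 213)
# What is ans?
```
Trace:
  lookup={'x': 15, 'name': 53}
  lookup={'x': 15, 'name': 53}, ans=213

Final answer: 213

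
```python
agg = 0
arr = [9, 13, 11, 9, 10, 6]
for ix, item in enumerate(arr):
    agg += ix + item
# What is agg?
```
Trace:
  agg=0
  agg=9, ix=0, item=9
  agg=23, ix=1, item=13
  agg=36, ix=2, item=11
  agg=48, ix=3, item=9
  agg=62, ix=4, item=10
  agg=73, ix=5, item=6

Final answer: 73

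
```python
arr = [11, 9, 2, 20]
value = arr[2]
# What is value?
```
Trace:
  arr=[11, 9, 2, 20]
  arr=[11, 9, 2, 20], value=2

Final answer: 2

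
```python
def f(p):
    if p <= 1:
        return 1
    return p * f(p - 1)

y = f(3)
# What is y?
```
Call trace:
f(p=3)
  f(p=2)
    f(p=1)
    -> return 1
  -> return 2
-> return 6

Final answer: 6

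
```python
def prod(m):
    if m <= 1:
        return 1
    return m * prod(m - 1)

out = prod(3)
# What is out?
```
Call trace:
prod(m=3)
  prod(m=2)
    prod(m=1)
    -> return 1
  -> return 2
-> return 6

Final answer: 6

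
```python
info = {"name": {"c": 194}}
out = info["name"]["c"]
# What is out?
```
Trace:
  info={'name': {'c': 194}}
  info={'name': {'c': 194}}, out=194

Final answer: 194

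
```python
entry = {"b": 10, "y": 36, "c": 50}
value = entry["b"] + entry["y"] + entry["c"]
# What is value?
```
Trace:
  entry={'b': 10, 'y': 36, 'c': 50}
  entry={'b': 10, 'y': 36, 'c': 50}, value=96

Final answer: 96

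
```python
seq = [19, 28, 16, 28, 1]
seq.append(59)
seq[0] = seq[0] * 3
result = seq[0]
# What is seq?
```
Trace:
  seq=[19, 28, 16, 28, 1]
  seq=[19, 28, 16, 28, 1, 59]
  seq=[57, 28, 16, 28, 1, 59]
  seq=[57, 28, 16, 28, 1, 59], result=57

Final answer: [57, 28, 16, 28, 1, 59]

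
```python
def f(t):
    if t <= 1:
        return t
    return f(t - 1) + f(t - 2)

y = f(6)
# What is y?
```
Call trace (a repeated sub-call is expanded the first time; later identical calls just restate its return value):
f(t=6)
  f(t=5)
    f(t=4)
      f(t=3)
        f(t=2)
          f(t=1)
          -> return 1
          f(t=0)
          -> return 0
        -> return 1
        f(t=1)
        -> return 1
      -> return 2
      f(t=2) -> return 1  (same call as traced above)
    -> return 3
    f(t=3) -> return 2  (same call as traced above)
  -> return 5
  f(t=4) -> return 3  (same call as traced above)
-> return 8

Final answer: 8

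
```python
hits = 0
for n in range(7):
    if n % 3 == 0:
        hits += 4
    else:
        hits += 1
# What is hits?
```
Trace:
  hits=0
  hits=4, n=0
  hits=5, n=1
  hits=6, n=2
  hits=10, n=3
  hits=11, n=4
  hits=12, n=5
  hits=16, n=6

Final answer: 16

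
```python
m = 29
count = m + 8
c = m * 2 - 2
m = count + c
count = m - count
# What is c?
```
Trace:
  m=29
  m=29, count=37
  m=29, count=37, c=56
  m=93, count=37, c=56
  m=93, count=56, c=56

Final answer: 56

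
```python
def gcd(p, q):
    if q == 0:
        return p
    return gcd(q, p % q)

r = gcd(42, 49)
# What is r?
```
Call trace:
gcd(p=42, q=49)
  gcd(p=49, q=42)
    gcd(p=42, q=7)
      gcd(p=7, q=0)
      -> return 7
    -> return 7
  -> return 7
-> return 7

Final answer: 7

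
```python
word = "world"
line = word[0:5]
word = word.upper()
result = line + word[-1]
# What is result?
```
Trace:
  word='world'
  word='world', line='world'
  word='WORLD', line='world'
  word='WORLD', line='world', result='worldD'

Final answer: 'worldD'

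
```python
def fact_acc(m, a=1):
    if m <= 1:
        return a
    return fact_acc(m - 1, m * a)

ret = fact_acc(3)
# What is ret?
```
Call trace:
fact_acc(m=3, a=1)
  fact_acc(m=2, a=3)
    fact_acc(m=1, a=6)
    -> return 6
  -> return 6
-> return 6

Final answer: 6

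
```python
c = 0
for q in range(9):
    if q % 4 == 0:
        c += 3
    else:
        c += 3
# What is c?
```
Trace:
  c=0
  c=3, q=0
  c=6, q=1
  c=9, q=2
  c=12, q=3
  c=15, q=4
  c=18, q=5
  c=21, q=6
  c=24, q=7
  c=27, q=8

Final answer: 27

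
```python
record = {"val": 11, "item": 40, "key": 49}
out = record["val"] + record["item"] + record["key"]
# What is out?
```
Trace:
  record={'val': 11, 'item': 40, 'key': 49}
  record={'val': 11, 'item': 40, 'key': 49}, out=100

Final answer: 100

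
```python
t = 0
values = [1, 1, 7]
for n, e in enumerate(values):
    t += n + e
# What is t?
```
Trace:
  t=0
  t=1, n=0, e=1
  t=3, n=1, e=1
  t=12, n=2, e=7

Final answer: 12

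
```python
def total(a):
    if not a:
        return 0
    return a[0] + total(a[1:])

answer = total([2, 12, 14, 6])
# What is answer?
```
Call trace:
total(a=[2, 12, 14, 6])
  total(a=[12, 14, 6])
    total(a=[14, 6])
      total(a=[6])
        total(a=[])
        -> return 0
      -> return 6
    -> return 20
  -> return 32
-> return 34

Final answer: 34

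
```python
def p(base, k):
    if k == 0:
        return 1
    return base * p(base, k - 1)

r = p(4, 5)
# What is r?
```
Call trace:
p(base=4, k=5)
  p(base=4, k=4)
    p(base=4, k=3)
      p(base=4, k=2)
        p(base=4, k=1)
          p(base=4, k=0)
          -> return 1
        -> return 4
      -> return 16
    -> return 64
  -> return 256
-> return 1024

Final answer: 1024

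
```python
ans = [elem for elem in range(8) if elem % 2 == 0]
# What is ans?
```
Trace:
  elem=0
  elem=1
  elem=2
  elem=3
  elem=4
  elem=5
  elem=6
  elem=7
  ans=[0, 2, 4, 6]

Final answer: [0, 2, 4, 6]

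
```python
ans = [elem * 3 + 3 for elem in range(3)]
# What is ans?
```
Trace:
  elem=0
  elem=1
  elem=2
  ans=[3, 6, 9]

Final answer: [3, 6, 9]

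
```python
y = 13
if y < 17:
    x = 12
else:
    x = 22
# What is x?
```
Trace:
  y=13
  y=13, x=12

Final answer: 12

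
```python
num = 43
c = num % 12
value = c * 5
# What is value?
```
Trace:
  num=43
  num=43, c=7
  num=43, c=7, value=35

Final answer: 35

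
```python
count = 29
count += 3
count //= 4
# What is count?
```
Trace:
  count=29
  count=32
  count=8

Final answer: 8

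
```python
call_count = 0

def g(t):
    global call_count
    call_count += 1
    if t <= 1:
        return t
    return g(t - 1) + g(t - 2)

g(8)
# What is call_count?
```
Call trace (a repeated sub-call is expanded the first time; later identical calls just restate its return value):
g(t=8)
  g(t=7)
    g(t=6)
      g(t=5)
        g(t=4)
          g(t=3)
            g(t=2)
              g(t=1)
              -> return 1
              g(t=0)
              -> return 0
            -> return 1
            g(t=1)
            -> return 1
          -> return 2
          g(t=2) -> return 1  (same call as traced above)
        -> return 3
        g(t=3) -> return 2  (same call as traced above)
      -> return 5
      g(t=4) -> return 3  (same call as traced above)
    -> return 8
    g(t=5) -> return 5  (same call as traced above)
  -> return 13
  g(t=6) -> return 8  (same call as traced above)
-> return 21

call_count is incremented once per call, so count the calls in each subtree. Let C(t) = number of calls made by g(t).
C(0) = C(1) = 1 (base case, no recursion); C(t) = 1 + C(t - 1) + C(t - 2) otherwise.
C(2) = 1 + C(1) + C(0) = 1 + 1 + 1 = 3
C(3) = 1 + C(2) + C(1) = 1 + 3 + 1 = 5
C(4) = 1 + C(3) + C(2) = 1 + 5 + 3 = 9
C(5) = 1 + C(4) + C(3) = 1 + 9 + 5 = 15
C(6) = 1 + C(5) + C(4) = 1 + 15 + 9 = 25
C(7) = 1 + C(6) + C(5) = 1 + 25 + 15 = 41
C(8) = 1 + C(7) + C(6) = 1 + 41 + 25 = 67
call_count = C(8) = 67

Final answer: 67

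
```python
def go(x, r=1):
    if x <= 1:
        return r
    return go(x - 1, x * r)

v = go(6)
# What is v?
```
Call trace:
go(x=6, r=1)
  go(x=5, r=6)
    go(x=4, r=30)
      go(x=3, r=120)
        go(x=2, r=360)
          go(x=1, r=720)
          -> return 720
        -> return 720
      -> return 720
    -> return 720
  -> return 720
-> return 720

Final answer: 720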